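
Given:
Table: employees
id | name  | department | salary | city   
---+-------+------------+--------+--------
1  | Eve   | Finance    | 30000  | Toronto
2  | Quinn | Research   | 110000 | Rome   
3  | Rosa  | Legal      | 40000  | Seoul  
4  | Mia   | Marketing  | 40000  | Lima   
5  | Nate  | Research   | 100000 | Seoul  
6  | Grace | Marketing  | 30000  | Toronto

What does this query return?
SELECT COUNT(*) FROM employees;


COUNT(*) counts all rows

6


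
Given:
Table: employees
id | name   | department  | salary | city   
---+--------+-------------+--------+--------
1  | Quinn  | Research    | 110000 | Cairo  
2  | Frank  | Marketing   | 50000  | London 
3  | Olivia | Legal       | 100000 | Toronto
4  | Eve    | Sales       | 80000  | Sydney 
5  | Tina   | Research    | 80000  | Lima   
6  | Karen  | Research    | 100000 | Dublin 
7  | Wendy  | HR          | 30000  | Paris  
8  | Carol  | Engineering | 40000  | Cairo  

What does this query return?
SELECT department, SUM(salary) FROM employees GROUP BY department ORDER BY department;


Summing salary within each department:
  Engineering: 40000 = 40000
  HR: 30000 = 30000
  Legal: 100000 = 100000
  Marketing: 50000 = 50000
  Research: 110000 + 80000 + 100000 = 290000
  Sales: 80000 = 80000


6 groups:
Engineering, 40000
HR, 30000
Legal, 100000
Marketing, 50000
Research, 290000
Sales, 80000


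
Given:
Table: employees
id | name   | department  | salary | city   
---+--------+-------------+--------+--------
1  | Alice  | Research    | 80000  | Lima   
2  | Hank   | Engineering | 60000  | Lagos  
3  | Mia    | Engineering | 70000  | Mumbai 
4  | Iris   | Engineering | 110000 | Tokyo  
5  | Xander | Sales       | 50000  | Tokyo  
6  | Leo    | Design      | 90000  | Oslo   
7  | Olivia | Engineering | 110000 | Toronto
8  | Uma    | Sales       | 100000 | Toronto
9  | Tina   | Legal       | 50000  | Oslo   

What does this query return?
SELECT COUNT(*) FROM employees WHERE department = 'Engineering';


Counting rows where department = 'Engineering'
  Hank -> MATCH
  Mia -> MATCH
  Iris -> MATCH
  Olivia -> MATCH


4


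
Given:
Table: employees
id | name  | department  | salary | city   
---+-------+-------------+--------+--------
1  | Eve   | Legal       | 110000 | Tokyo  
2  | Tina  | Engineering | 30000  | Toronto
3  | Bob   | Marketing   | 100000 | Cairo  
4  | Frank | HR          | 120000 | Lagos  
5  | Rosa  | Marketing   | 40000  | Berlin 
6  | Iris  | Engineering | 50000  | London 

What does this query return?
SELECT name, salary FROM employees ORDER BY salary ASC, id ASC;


Sorting by salary ASC, then id ASC for ties

6 rows:
Tina, 30000
Rosa, 40000
Iris, 50000
Bob, 100000
Eve, 110000
Frank, 120000


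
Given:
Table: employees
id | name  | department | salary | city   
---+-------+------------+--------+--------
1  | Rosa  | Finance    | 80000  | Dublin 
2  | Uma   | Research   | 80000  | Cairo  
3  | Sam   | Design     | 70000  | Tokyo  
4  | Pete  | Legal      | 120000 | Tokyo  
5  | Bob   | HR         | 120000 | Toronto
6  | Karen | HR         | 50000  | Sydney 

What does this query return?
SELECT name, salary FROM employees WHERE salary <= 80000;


Filtering: salary <= 80000
Matching: 4 rows

4 rows:
Rosa, 80000
Uma, 80000
Sam, 70000
Karen, 50000


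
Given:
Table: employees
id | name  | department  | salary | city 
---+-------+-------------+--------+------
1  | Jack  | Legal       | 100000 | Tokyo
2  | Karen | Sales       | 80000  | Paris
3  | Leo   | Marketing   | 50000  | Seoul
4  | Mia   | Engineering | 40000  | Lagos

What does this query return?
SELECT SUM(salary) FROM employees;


SUM(salary) = 100000 + 80000 + 50000 + 40000 = 270000

270000


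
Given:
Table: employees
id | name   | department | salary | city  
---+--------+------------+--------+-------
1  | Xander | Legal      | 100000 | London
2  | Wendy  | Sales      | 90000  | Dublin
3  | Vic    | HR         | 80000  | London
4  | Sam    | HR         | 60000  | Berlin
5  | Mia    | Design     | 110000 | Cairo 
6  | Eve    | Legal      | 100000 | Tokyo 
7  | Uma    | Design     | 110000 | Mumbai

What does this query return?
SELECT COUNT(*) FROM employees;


COUNT(*) counts all rows

7


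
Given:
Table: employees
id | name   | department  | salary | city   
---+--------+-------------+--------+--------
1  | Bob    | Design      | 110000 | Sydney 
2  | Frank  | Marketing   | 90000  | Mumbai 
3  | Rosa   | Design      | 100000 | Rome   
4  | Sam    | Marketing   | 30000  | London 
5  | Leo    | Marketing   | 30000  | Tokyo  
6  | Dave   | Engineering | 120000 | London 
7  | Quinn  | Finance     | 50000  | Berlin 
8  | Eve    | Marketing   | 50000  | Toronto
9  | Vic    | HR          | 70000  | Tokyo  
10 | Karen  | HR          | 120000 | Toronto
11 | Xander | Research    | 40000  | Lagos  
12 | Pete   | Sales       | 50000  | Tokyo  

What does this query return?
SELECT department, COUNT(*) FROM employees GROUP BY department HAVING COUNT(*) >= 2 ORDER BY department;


Groups with count >= 2:
  Design: 2 -> PASS
  HR: 2 -> PASS
  Marketing: 4 -> PASS
  Engineering: 1 -> filtered out
  Finance: 1 -> filtered out
  Research: 1 -> filtered out
  Sales: 1 -> filtered out


3 groups:
Design, 2
HR, 2
Marketing, 4


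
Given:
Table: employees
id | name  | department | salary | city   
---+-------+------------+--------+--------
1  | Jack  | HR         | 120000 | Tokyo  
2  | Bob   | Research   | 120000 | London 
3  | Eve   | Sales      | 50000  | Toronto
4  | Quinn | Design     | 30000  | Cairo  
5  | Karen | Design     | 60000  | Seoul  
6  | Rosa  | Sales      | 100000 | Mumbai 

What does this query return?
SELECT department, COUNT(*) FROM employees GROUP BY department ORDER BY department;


Assigning each row to its department group:
  Jack -> HR
  Bob -> Research
  Eve -> Sales
  Quinn -> Design
  Karen -> Design
  Rosa -> Sales


4 groups:
Design, 2
HR, 1
Research, 1
Sales, 2


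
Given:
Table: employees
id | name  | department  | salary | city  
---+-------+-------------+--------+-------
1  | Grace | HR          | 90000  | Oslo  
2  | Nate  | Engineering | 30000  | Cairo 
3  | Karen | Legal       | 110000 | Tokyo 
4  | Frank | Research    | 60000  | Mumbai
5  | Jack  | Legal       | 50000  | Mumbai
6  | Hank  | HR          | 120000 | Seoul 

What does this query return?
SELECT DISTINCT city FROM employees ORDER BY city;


All 'city' values (row order): Oslo, Cairo, Tokyo, Mumbai, Mumbai, Seoul
Removing duplicates leaves 5 unique value(s).

5 values:
Cairo
Mumbai
Oslo
Seoul
Tokyo


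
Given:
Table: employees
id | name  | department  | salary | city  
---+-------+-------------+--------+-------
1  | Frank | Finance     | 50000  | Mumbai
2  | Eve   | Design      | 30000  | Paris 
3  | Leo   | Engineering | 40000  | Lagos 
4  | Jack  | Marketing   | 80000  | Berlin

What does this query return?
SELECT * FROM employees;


SELECT * returns all 4 rows with all columns

4 rows:
1, Frank, Finance, 50000, Mumbai
2, Eve, Design, 30000, Paris
3, Leo, Engineering, 40000, Lagos
4, Jack, Marketing, 80000, Berlin


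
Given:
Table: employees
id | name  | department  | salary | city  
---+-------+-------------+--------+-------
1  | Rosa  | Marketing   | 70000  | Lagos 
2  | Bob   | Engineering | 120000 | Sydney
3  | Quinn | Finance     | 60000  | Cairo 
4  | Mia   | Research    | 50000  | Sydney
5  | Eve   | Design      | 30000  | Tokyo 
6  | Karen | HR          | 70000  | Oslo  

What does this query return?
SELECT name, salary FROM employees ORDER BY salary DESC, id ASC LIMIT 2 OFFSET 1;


Sort by salary DESC (id ASC tiebreak), then skip 1 and take 2
Rows 2 through 3

2 rows:
Rosa, 70000
Karen, 70000


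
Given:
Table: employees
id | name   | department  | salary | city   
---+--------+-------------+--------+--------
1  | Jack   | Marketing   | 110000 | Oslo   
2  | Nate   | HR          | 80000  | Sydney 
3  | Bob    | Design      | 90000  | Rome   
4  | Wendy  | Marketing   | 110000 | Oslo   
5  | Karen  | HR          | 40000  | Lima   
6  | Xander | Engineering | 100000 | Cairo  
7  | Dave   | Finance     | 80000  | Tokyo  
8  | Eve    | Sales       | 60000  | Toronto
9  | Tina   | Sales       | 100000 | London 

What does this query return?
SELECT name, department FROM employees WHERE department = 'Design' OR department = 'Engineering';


Filtering: department = 'Design' OR 'Engineering'
Matching: 2 rows

2 rows:
Bob, Design
Xander, Engineering


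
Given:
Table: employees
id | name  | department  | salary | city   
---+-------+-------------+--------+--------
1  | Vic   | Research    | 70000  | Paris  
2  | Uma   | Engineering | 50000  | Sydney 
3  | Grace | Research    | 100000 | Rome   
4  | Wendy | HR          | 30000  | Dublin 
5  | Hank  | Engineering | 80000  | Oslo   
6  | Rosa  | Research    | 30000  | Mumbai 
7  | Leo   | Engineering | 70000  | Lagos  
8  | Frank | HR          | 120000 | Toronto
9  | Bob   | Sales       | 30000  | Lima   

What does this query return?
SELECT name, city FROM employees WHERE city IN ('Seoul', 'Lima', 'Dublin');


Filtering: city IN ('Seoul', 'Lima', 'Dublin')
Matching: 2 rows

2 rows:
Wendy, Dublin
Bob, Lima


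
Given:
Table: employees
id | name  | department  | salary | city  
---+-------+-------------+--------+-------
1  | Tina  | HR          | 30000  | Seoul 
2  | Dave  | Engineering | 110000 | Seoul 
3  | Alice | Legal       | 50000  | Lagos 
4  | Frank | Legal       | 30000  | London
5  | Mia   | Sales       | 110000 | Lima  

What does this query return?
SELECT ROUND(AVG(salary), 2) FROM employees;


SUM(salary) = 330000
COUNT = 5
ROUND(AVG, 2) = ROUND(330000 / 5, 2) = 66000.0

66000.0


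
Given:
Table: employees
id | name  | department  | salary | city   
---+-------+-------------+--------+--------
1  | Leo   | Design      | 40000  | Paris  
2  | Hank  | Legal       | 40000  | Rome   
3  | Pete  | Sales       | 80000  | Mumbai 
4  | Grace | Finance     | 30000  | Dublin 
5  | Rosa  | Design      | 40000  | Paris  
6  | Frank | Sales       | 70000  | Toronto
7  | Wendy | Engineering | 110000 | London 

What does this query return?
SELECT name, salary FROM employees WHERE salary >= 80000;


Filtering: salary >= 80000
Matching: 2 rows

2 rows:
Pete, 80000
Wendy, 110000


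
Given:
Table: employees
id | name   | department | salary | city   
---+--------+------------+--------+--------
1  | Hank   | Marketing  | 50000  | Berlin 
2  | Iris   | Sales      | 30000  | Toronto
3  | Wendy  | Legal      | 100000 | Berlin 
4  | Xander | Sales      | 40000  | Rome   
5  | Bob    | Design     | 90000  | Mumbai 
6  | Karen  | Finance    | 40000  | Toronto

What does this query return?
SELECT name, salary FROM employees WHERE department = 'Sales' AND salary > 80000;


Filtering: department = 'Sales' AND salary > 80000
Matching: 0 rows

Empty result set (0 rows)


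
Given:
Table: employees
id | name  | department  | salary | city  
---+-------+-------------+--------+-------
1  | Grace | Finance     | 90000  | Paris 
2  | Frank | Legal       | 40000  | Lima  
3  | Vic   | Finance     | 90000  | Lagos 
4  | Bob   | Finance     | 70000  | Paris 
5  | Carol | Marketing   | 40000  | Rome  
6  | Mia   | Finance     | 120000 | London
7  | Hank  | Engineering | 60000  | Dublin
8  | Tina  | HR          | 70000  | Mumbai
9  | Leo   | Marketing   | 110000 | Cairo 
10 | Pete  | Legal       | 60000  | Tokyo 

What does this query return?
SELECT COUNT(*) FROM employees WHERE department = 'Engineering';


Counting rows where department = 'Engineering'
  Hank -> MATCH


1


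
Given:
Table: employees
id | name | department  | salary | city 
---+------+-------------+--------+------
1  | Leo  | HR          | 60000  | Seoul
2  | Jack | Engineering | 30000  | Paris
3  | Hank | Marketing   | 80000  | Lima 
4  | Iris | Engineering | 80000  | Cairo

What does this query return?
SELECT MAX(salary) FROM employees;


Salaries: 60000, 30000, 80000, 80000
MAX = 80000

80000


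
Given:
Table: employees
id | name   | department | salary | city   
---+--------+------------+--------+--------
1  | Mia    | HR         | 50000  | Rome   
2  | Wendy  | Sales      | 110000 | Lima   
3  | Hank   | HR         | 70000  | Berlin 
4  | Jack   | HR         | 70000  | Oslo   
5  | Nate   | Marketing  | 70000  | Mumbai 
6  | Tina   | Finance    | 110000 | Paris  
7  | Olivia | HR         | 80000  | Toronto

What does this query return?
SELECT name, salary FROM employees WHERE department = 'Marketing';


Filtering: department = 'Marketing'
Matching rows: 1

1 rows:
Nate, 70000


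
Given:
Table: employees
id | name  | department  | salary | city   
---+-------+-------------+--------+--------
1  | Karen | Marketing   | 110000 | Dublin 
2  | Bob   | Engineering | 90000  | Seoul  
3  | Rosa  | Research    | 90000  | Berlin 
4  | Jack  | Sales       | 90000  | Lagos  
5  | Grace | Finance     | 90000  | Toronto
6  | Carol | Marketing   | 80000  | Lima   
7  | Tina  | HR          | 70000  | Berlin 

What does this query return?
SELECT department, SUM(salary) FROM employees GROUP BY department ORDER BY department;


Summing salary within each department:
  Engineering: 90000 = 90000
  Finance: 90000 = 90000
  HR: 70000 = 70000
  Marketing: 110000 + 80000 = 190000
  Research: 90000 = 90000
  Sales: 90000 = 90000


6 groups:
Engineering, 90000
Finance, 90000
HR, 70000
Marketing, 190000
Research, 90000
Sales, 90000


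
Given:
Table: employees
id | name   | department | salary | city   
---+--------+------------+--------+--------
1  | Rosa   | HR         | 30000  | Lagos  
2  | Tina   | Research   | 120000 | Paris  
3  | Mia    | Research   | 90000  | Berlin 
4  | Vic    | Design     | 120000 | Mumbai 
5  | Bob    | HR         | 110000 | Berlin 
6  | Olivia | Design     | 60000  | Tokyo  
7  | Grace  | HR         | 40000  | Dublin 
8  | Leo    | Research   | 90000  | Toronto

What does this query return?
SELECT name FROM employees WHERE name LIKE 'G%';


LIKE 'G%' matches names starting with 'G'
Matching: 1

1 rows:
Grace


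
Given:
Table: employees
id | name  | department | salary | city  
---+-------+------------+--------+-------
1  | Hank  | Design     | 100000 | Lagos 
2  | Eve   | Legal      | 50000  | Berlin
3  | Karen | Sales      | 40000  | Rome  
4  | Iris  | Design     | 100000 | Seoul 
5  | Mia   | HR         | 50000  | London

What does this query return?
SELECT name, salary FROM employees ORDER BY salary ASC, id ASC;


Sorting by salary ASC, then id ASC for ties

5 rows:
Karen, 40000
Eve, 50000
Mia, 50000
Hank, 100000
Iris, 100000


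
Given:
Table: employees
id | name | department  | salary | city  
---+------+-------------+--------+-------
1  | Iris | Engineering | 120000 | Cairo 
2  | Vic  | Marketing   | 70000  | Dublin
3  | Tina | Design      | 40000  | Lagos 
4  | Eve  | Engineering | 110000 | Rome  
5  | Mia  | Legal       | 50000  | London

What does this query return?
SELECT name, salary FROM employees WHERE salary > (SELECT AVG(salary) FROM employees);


Subquery: AVG(salary) = 78000.0
Filtering: salary > 78000.0
  Iris (120000) -> MATCH
  Eve (110000) -> MATCH


2 rows:
Iris, 120000
Eve, 110000


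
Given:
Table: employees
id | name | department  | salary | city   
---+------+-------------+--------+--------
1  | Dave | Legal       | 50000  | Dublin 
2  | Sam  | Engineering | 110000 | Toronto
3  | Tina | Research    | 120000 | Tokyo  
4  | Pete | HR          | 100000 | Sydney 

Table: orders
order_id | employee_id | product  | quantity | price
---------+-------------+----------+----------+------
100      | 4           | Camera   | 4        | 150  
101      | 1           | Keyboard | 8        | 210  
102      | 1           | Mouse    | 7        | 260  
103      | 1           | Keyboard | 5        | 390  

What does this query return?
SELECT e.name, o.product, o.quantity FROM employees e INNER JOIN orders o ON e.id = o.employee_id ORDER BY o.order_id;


Joining employees.id = orders.employee_id:
  employee Pete (id=4) -> order Camera
  employee Dave (id=1) -> order Keyboard
  employee Dave (id=1) -> order Mouse
  employee Dave (id=1) -> order Keyboard


4 rows:
Pete, Camera, 4
Dave, Keyboard, 8
Dave, Mouse, 7
Dave, Keyboard, 5


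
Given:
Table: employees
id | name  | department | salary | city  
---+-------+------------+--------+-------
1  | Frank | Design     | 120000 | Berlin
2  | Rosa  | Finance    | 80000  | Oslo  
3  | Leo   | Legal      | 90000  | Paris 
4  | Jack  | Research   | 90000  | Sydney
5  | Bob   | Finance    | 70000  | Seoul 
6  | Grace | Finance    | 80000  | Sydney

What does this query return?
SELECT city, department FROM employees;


Projecting columns: city, department

6 rows:
Berlin, Design
Oslo, Finance
Paris, Legal
Sydney, Research
Seoul, Finance
Sydney, Finance


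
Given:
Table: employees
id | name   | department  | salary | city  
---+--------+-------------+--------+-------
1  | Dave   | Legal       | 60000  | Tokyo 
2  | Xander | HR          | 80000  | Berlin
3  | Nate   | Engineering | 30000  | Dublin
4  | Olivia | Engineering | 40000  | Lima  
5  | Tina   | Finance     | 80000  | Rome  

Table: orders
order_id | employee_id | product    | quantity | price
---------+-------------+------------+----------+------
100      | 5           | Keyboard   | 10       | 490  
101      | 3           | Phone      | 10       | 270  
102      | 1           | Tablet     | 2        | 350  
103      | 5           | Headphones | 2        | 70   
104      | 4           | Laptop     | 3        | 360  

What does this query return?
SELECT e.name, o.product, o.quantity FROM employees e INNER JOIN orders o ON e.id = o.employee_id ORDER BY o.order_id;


Joining employees.id = orders.employee_id:
  employee Tina (id=5) -> order Keyboard
  employee Nate (id=3) -> order Phone
  employee Dave (id=1) -> order Tablet
  employee Tina (id=5) -> order Headphones
  employee Olivia (id=4) -> order Laptop


5 rows:
Tina, Keyboard, 10
Nate, Phone, 10
Dave, Tablet, 2
Tina, Headphones, 2
Olivia, Laptop, 3


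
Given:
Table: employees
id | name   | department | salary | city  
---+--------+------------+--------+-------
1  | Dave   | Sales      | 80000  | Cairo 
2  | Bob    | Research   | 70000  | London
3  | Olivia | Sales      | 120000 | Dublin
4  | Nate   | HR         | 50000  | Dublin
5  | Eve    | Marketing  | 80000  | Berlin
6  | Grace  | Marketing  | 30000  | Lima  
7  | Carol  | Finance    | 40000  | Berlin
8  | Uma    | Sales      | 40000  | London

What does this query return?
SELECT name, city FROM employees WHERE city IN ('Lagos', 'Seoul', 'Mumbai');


Filtering: city IN ('Lagos', 'Seoul', 'Mumbai')
Matching: 0 rows

Empty result set (0 rows)


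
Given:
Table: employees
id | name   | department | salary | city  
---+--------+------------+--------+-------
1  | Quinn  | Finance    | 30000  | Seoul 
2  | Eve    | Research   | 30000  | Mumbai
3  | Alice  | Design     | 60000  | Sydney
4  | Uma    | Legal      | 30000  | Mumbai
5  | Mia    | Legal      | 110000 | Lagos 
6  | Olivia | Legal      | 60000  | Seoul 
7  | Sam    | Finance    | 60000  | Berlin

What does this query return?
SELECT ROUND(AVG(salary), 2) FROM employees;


SUM(salary) = 380000
COUNT = 7
ROUND(AVG, 2) = ROUND(380000 / 7, 2) = 54285.71

54285.71


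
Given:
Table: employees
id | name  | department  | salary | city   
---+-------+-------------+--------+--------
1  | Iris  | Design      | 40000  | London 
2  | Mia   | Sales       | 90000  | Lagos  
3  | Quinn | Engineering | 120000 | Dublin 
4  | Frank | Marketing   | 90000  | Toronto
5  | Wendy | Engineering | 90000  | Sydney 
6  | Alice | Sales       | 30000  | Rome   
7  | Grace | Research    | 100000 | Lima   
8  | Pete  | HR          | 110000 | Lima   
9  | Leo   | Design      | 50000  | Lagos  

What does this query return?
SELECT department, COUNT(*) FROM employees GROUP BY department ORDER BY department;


Assigning each row to its department group:
  Iris -> Design
  Mia -> Sales
  Quinn -> Engineering
  Frank -> Marketing
  Wendy -> Engineering
  Alice -> Sales
  Grace -> Research
  Pete -> HR
  Leo -> Design


6 groups:
Design, 2
Engineering, 2
HR, 1
Marketing, 1
Research, 1
Sales, 2


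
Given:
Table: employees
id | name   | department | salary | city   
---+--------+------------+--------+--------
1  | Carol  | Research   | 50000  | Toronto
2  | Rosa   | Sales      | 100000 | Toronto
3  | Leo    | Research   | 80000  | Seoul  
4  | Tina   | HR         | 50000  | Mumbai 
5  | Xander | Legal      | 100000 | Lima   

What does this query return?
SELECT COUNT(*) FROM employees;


COUNT(*) counts all rows

5


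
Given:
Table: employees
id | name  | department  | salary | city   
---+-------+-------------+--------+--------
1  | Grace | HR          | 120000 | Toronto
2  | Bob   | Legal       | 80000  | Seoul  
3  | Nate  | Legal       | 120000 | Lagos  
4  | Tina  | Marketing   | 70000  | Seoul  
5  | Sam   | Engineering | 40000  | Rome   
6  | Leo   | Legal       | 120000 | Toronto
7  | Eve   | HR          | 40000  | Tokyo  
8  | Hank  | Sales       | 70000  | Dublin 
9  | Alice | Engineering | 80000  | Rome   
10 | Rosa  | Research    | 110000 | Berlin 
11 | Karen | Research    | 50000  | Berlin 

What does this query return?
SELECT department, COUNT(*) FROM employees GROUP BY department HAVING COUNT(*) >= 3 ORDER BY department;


Groups with count >= 3:
  Legal: 3 -> PASS
  Engineering: 2 -> filtered out
  HR: 2 -> filtered out
  Marketing: 1 -> filtered out
  Research: 2 -> filtered out
  Sales: 1 -> filtered out


1 groups:
Legal, 3


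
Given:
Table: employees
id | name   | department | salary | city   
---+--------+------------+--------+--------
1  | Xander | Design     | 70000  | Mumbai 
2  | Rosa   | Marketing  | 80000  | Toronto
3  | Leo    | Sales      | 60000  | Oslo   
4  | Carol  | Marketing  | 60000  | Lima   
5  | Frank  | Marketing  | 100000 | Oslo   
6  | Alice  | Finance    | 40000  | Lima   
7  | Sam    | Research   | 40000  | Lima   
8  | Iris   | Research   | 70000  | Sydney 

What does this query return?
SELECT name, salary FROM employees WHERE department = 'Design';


Filtering: department = 'Design'
Matching rows: 1

1 rows:
Xander, 70000


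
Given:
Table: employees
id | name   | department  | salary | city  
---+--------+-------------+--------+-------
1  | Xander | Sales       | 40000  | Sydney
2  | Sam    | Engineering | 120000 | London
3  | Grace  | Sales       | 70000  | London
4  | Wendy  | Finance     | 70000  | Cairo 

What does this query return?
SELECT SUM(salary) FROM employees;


SUM(salary) = 40000 + 120000 + 70000 + 70000 = 300000

300000


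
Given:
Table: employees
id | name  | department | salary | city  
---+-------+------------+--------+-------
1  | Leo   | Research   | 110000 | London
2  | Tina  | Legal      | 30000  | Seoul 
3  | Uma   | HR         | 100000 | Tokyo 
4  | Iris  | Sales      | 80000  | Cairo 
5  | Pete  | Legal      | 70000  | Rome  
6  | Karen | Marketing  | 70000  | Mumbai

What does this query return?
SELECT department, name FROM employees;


Projecting columns: department, name

6 rows:
Research, Leo
Legal, Tina
HR, Uma
Sales, Iris
Legal, Pete
Marketing, Karen


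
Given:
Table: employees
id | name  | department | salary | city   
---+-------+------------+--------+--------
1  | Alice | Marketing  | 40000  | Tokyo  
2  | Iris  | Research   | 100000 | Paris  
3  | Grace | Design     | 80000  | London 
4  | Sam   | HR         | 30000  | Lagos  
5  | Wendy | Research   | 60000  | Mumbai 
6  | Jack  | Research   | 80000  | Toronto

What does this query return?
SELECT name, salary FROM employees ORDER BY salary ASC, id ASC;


Sorting by salary ASC, then id ASC for ties

6 rows:
Sam, 30000
Alice, 40000
Wendy, 60000
Grace, 80000
Jack, 80000
Iris, 100000


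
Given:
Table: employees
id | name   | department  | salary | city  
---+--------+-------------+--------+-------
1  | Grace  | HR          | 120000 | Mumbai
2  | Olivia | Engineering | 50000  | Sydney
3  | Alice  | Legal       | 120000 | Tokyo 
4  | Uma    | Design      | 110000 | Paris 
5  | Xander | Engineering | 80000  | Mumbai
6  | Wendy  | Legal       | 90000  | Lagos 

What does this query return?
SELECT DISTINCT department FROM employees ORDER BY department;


All 'department' values (row order): HR, Engineering, Legal, Design, Engineering, Legal
Removing duplicates leaves 4 unique value(s).

4 values:
Design
Engineering
HR
Legal


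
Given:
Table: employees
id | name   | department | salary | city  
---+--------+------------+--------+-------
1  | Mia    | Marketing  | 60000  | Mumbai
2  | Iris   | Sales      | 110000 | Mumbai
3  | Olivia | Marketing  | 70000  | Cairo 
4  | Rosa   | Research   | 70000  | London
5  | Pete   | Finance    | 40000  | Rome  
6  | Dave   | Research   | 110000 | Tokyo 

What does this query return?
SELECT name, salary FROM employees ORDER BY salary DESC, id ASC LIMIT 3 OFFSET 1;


Sort by salary DESC (id ASC tiebreak), then skip 1 and take 3
Rows 2 through 4

3 rows:
Dave, 110000
Olivia, 70000
Rosa, 70000


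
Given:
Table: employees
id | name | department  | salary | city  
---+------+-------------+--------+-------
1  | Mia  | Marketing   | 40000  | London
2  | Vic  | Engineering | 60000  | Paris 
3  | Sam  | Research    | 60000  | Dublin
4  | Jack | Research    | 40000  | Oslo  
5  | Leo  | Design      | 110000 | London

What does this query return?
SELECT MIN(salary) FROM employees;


Salaries: 40000, 60000, 60000, 40000, 110000
MIN = 40000

40000


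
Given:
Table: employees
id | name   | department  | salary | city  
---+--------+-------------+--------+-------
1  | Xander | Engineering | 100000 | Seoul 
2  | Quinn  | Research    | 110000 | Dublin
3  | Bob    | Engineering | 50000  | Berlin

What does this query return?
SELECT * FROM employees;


SELECT * returns all 3 rows with all columns

3 rows:
1, Xander, Engineering, 100000, Seoul
2, Quinn, Research, 110000, Dublin
3, Bob, Engineering, 50000, Berlin


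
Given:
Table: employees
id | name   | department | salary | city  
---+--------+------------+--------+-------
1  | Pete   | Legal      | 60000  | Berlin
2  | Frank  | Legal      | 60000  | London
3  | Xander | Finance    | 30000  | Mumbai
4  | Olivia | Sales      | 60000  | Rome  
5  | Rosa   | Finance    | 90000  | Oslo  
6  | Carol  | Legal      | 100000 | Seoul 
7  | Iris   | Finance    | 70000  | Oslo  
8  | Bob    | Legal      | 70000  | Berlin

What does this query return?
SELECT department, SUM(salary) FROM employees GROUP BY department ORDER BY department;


Summing salary within each department:
  Finance: 30000 + 90000 + 70000 = 190000
  Legal: 60000 + 60000 + 100000 + 70000 = 290000
  Sales: 60000 = 60000


3 groups:
Finance, 190000
Legal, 290000
Sales, 60000


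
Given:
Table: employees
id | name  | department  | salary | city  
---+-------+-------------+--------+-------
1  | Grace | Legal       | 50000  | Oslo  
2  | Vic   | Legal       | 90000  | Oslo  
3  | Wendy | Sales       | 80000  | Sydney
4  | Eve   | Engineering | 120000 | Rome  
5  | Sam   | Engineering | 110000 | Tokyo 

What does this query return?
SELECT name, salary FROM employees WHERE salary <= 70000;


Filtering: salary <= 70000
Matching: 1 rows

1 rows:
Grace, 50000


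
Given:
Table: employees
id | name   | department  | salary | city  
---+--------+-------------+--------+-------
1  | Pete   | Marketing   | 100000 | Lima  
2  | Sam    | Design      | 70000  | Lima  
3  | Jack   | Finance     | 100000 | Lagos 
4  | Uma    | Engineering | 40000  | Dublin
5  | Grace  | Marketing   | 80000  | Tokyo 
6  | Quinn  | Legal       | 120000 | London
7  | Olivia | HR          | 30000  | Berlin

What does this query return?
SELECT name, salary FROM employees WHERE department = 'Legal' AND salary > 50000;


Filtering: department = 'Legal' AND salary > 50000
Matching: 1 rows

1 rows:
Quinn, 120000


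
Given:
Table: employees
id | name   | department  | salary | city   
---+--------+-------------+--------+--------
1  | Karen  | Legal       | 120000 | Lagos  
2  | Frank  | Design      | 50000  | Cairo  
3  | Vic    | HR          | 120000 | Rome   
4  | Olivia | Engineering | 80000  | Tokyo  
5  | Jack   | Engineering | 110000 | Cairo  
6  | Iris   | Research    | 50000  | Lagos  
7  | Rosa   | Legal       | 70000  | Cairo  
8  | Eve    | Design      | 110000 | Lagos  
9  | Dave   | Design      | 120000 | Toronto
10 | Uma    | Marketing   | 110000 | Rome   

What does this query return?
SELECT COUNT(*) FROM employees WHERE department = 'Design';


Counting rows where department = 'Design'
  Frank -> MATCH
  Eve -> MATCH
  Dave -> MATCH


3


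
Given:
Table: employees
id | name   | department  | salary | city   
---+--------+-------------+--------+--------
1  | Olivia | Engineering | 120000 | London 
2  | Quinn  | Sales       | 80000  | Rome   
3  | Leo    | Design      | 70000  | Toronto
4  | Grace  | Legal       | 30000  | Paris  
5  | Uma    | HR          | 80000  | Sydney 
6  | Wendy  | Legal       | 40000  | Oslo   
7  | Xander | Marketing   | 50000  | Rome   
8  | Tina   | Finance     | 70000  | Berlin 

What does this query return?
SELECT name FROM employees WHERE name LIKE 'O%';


LIKE 'O%' matches names starting with 'O'
Matching: 1

1 rows:
Olivia


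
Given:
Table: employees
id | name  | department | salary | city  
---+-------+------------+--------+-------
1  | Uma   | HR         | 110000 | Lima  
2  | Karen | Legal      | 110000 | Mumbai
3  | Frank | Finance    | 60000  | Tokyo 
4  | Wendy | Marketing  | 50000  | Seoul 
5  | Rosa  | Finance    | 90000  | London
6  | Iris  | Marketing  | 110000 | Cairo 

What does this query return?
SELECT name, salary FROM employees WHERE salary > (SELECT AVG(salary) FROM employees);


Subquery: AVG(salary) = 88333.33
Filtering: salary > 88333.33
  Uma (110000) -> MATCH
  Karen (110000) -> MATCH
  Rosa (90000) -> MATCH
  Iris (110000) -> MATCH


4 rows:
Uma, 110000
Karen, 110000
Rosa, 90000
Iris, 110000


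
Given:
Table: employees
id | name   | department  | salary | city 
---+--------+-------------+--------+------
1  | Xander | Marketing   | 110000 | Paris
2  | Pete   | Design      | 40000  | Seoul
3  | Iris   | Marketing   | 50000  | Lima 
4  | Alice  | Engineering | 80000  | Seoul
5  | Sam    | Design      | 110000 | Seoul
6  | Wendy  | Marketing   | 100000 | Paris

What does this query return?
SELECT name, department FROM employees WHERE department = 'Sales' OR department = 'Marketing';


Filtering: department = 'Sales' OR 'Marketing'
Matching: 3 rows

3 rows:
Xander, Marketing
Iris, Marketing
Wendy, Marketing


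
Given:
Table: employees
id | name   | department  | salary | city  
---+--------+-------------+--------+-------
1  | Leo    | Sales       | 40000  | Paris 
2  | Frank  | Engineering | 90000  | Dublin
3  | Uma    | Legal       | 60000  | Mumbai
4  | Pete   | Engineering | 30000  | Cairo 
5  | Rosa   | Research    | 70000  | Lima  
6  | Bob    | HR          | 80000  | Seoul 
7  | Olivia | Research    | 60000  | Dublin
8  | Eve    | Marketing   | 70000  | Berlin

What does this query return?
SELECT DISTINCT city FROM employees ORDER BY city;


All 'city' values (row order): Paris, Dublin, Mumbai, Cairo, Lima, Seoul, Dublin, Berlin
Removing duplicates leaves 7 unique value(s).

7 values:
Berlin
Cairo
Dublin
Lima
Mumbai
Paris
Seoul


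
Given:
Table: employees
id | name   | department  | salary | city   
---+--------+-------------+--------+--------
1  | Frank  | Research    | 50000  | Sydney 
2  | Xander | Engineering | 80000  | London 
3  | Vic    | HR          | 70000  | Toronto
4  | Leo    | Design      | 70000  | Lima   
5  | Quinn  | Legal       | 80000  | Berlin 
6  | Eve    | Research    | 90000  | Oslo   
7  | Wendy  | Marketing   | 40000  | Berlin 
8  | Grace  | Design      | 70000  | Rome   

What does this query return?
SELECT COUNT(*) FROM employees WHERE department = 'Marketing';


Counting rows where department = 'Marketing'
  Wendy -> MATCH


1


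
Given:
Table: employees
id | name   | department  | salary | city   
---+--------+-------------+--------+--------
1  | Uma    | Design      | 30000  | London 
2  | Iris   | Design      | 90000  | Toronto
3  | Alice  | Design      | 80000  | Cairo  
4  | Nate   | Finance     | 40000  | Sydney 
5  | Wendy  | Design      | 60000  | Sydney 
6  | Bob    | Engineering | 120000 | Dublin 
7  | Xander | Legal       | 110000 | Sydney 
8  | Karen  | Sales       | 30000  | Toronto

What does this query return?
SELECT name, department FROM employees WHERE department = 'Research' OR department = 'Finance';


Filtering: department = 'Research' OR 'Finance'
Matching: 1 rows

1 rows:
Nate, Finance


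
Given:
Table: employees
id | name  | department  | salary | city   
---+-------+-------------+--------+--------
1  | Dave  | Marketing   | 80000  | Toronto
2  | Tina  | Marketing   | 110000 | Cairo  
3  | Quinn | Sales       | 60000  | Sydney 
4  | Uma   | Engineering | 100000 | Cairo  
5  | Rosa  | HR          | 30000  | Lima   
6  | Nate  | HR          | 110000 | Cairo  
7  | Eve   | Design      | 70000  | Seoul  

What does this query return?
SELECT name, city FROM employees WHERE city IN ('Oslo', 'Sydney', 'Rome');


Filtering: city IN ('Oslo', 'Sydney', 'Rome')
Matching: 1 rows

1 rows:
Quinn, Sydney


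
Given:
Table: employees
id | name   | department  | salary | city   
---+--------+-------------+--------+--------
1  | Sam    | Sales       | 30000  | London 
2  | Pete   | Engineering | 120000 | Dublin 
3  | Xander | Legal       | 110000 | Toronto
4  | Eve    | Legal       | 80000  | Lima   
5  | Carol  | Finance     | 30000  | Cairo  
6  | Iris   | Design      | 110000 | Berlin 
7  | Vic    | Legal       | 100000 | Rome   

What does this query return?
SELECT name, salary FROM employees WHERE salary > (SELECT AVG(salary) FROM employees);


Subquery: AVG(salary) = 82857.14
Filtering: salary > 82857.14
  Pete (120000) -> MATCH
  Xander (110000) -> MATCH
  Iris (110000) -> MATCH
  Vic (100000) -> MATCH


4 rows:
Pete, 120000
Xander, 110000
Iris, 110000
Vic, 100000


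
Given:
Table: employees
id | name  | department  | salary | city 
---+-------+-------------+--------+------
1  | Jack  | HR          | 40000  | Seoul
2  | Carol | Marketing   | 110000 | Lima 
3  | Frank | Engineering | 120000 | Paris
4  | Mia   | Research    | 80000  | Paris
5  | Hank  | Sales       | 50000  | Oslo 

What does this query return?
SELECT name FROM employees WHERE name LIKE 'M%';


LIKE 'M%' matches names starting with 'M'
Matching: 1

1 rows:
Mia


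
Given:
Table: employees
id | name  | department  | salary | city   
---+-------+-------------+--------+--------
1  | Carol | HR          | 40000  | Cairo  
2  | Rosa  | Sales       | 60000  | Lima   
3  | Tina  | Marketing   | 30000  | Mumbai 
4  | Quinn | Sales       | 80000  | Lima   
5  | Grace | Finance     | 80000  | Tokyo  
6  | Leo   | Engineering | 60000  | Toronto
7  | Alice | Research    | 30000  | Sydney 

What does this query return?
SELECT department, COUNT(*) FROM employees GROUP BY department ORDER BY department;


Assigning each row to its department group:
  Carol -> HR
  Rosa -> Sales
  Tina -> Marketing
  Quinn -> Sales
  Grace -> Finance
  Leo -> Engineering
  Alice -> Research


6 groups:
Engineering, 1
Finance, 1
HR, 1
Marketing, 1
Research, 1
Sales, 2


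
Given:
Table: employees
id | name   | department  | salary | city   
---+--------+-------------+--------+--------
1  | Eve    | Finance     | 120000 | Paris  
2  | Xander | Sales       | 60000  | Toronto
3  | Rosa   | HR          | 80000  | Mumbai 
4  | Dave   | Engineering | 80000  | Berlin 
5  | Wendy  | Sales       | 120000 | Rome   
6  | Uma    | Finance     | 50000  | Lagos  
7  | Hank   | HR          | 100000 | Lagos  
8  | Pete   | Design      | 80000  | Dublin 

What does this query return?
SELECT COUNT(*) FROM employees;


COUNT(*) counts all rows

8


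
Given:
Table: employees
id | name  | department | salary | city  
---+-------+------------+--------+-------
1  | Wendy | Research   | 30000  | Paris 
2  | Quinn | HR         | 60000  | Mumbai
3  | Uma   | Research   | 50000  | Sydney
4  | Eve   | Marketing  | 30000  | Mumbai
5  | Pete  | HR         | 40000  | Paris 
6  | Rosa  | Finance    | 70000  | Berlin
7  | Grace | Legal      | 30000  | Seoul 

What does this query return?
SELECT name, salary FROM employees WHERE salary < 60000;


Filtering: salary < 60000
Matching: 5 rows

5 rows:
Wendy, 30000
Uma, 50000
Eve, 30000
Pete, 40000
Grace, 30000


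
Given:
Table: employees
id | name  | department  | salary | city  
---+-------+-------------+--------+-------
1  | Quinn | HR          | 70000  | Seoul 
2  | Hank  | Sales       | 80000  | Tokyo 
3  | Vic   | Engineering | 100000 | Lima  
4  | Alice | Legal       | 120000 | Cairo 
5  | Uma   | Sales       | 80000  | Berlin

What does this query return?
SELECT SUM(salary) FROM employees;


SUM(salary) = 70000 + 80000 + 100000 + 120000 + 80000 = 450000

450000


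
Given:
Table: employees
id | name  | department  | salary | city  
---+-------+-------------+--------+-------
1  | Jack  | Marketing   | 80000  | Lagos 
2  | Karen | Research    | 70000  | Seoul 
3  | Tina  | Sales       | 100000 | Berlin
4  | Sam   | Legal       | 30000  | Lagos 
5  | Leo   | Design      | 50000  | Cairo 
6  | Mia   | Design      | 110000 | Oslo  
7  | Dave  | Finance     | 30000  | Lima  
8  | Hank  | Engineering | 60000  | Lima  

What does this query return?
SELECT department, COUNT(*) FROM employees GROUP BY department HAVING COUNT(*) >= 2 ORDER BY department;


Groups with count >= 2:
  Design: 2 -> PASS
  Engineering: 1 -> filtered out
  Finance: 1 -> filtered out
  Legal: 1 -> filtered out
  Marketing: 1 -> filtered out
  Research: 1 -> filtered out
  Sales: 1 -> filtered out


1 groups:
Design, 2


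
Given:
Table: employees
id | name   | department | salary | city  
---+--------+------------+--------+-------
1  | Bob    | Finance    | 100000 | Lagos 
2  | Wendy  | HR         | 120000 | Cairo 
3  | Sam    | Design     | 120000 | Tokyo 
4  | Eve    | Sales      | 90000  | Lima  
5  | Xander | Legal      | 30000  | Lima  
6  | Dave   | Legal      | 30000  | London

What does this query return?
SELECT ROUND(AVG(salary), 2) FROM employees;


SUM(salary) = 490000
COUNT = 6
ROUND(AVG, 2) = ROUND(490000 / 6, 2) = 81666.67

81666.67


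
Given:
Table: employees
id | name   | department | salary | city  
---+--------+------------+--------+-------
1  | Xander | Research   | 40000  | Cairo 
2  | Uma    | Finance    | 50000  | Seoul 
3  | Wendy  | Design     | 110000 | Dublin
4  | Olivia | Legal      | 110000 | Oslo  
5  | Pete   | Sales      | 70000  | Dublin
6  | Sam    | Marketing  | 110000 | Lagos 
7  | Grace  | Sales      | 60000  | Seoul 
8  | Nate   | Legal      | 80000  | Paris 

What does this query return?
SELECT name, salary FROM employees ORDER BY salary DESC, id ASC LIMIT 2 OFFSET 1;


Sort by salary DESC (id ASC tiebreak), then skip 1 and take 2
Rows 2 through 3

2 rows:
Olivia, 110000
Sam, 110000


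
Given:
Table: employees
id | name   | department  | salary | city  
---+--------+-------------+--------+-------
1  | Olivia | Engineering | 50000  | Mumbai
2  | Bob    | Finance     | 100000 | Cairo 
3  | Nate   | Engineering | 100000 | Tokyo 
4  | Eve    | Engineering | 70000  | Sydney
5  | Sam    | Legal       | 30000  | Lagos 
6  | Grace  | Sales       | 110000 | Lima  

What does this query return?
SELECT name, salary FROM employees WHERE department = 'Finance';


Filtering: department = 'Finance'
Matching rows: 1

1 rows:
Bob, 100000


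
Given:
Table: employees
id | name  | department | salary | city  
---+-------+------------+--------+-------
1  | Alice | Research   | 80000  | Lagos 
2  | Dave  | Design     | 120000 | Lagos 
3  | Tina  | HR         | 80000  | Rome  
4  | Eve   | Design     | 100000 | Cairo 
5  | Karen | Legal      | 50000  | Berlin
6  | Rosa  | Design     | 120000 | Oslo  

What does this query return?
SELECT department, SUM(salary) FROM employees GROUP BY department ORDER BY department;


Summing salary within each department:
  Design: 120000 + 100000 + 120000 = 340000
  HR: 80000 = 80000
  Legal: 50000 = 50000
  Research: 80000 = 80000


4 groups:
Design, 340000
HR, 80000
Legal, 50000
Research, 80000
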